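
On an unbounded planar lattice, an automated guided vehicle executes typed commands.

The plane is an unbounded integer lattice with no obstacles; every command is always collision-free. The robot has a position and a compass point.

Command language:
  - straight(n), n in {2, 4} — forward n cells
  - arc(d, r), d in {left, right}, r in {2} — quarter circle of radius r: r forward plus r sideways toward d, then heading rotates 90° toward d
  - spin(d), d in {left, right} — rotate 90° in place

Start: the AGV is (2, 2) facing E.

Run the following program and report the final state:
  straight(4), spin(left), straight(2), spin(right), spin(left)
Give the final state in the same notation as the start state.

from: (2, 2) facing E
1. straight(4) → (6, 2) facing E
2. spin(left) → (6, 2) facing N
3. straight(2) → (6, 4) facing N
4. spin(right) → (6, 4) facing E
5. spin(left) → (6, 4) facing N

(6, 4) facing N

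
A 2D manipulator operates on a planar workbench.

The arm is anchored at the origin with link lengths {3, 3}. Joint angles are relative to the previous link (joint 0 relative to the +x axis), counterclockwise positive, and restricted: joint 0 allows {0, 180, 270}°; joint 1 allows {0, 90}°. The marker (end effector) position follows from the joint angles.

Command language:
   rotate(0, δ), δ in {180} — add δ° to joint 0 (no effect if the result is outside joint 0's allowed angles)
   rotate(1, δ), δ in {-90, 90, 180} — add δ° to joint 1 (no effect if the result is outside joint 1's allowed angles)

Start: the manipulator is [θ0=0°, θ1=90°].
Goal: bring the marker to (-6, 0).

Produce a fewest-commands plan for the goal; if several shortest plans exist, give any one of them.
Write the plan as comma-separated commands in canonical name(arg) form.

from: [θ0=0°, θ1=90°]
1. rotate(0, 180) → [θ0=180°, θ1=90°]
2. rotate(1, -90) → [θ0=180°, θ1=0°]
no 1-step plan works, so 2 is optimal.

rotate(0, 180), rotate(1, -90)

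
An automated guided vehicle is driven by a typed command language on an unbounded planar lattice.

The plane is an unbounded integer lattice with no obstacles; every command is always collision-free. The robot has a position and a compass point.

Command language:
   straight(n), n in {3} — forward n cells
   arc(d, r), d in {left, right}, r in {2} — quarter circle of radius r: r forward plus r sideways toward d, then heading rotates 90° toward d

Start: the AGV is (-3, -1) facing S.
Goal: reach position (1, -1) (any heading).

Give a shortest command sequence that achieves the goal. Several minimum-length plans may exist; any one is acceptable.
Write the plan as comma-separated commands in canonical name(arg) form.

t0: (-3, -1) facing S
step 1 (arc(left, 2)): (-1, -3) facing E
step 2 (arc(left, 2)): (1, -1) facing N
no 1-step plan works, so 2 is optimal.

arc(left, 2), arc(left, 2)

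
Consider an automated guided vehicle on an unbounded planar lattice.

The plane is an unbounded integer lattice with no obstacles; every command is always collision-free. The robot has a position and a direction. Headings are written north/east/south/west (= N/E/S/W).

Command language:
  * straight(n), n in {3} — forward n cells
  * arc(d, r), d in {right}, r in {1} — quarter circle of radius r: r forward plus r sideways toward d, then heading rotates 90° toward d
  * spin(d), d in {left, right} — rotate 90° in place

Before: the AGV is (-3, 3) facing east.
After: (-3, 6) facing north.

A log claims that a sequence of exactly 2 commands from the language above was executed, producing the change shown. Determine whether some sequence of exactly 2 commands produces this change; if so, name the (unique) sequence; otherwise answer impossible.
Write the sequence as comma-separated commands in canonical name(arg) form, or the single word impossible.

key: order matters: swapping spin(left) and straight(3) lands elsewhere
begin: (-3, 3) facing east
[1] after spin(left): (-3, 3) facing north
[2] after straight(3): (-3, 6) facing north
no rival 2-sequence matches.

spin(left), straight(3)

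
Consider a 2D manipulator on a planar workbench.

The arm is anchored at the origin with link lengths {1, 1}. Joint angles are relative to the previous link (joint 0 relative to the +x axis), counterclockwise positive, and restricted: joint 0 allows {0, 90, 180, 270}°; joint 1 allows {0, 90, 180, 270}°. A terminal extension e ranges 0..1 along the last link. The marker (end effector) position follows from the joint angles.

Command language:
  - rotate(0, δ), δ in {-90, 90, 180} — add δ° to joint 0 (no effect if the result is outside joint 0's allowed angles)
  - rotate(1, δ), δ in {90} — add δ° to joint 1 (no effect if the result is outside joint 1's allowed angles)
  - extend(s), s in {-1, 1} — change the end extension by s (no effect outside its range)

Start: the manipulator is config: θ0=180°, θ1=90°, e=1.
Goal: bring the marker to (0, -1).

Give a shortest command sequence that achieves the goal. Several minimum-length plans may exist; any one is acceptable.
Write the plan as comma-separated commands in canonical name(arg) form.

from: config: θ0=180°, θ1=90°, e=1
[1] after rotate(1, 90): config: θ0=180°, θ1=180°, e=1
[2] after rotate(0, -90): config: θ0=90°, θ1=180°, e=1
nothing shorter than 2 reaches the goal.

rotate(1, 90), rotate(0, -90)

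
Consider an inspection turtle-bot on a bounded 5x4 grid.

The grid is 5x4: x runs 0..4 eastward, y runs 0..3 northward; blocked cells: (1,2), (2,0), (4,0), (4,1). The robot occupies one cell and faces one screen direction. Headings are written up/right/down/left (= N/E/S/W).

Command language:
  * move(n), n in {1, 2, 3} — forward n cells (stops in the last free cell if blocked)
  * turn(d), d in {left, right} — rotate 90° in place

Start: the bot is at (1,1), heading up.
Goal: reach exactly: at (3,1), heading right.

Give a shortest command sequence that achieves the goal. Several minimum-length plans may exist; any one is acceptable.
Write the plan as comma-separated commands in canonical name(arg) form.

start: at (1,1), heading up
step 1 (turn(right)): at (1,1), heading right
step 2 (move(3)): at (3,1), heading right
nothing shorter than 2 reaches the goal.

turn(right), move(3)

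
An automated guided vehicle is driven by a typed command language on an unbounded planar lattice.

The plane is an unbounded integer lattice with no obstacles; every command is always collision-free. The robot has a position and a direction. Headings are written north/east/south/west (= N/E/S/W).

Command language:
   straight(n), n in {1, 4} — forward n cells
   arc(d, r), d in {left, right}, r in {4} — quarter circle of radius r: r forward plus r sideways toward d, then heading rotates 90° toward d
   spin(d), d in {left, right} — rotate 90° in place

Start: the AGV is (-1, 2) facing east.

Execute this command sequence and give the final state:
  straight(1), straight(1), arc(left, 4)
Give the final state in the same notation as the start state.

from: (-1, 2) facing east
step 1 (straight(1)): (0, 2) facing east
step 2 (straight(1)): (1, 2) facing east
step 3 (arc(left, 4)): (5, 6) facing north

(5, 6) facing north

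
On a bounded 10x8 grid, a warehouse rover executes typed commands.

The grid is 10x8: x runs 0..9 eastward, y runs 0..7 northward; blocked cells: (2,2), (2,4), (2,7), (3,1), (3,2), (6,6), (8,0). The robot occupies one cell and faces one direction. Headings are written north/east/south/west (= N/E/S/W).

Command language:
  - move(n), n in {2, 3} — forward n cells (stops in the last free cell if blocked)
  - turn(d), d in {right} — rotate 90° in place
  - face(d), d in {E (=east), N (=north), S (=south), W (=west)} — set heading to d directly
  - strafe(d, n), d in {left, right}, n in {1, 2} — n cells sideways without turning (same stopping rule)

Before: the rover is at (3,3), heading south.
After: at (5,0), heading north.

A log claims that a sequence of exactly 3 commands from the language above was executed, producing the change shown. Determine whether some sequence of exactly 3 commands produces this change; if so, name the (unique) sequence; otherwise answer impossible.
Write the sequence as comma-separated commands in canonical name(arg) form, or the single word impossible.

strafe(left, 2), move(3), face(N)

key: order matters: swapping strafe(left, 2) and face(N) lands elsewhere
from: at (3,3), heading south
[1] after strafe(left, 2): at (5,3), heading south
[2] after move(3): at (5,0), heading south
[3] after face(N): at (5,0), heading north
all 1331 alternatives checked — unique.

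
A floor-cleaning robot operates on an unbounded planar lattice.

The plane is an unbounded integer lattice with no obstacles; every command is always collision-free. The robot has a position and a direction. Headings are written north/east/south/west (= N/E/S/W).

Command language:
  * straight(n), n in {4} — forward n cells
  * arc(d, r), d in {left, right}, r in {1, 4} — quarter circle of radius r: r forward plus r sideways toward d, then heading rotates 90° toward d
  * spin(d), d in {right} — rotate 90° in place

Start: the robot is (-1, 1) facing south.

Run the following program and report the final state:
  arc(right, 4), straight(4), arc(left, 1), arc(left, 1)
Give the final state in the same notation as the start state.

(-9, -5) facing east

from: (-1, 1) facing south
step 1 (arc(right, 4)): (-5, -3) facing west
step 2 (straight(4)): (-9, -3) facing west
step 3 (arc(left, 1)): (-10, -4) facing south
step 4 (arc(left, 1)): (-9, -5) facing east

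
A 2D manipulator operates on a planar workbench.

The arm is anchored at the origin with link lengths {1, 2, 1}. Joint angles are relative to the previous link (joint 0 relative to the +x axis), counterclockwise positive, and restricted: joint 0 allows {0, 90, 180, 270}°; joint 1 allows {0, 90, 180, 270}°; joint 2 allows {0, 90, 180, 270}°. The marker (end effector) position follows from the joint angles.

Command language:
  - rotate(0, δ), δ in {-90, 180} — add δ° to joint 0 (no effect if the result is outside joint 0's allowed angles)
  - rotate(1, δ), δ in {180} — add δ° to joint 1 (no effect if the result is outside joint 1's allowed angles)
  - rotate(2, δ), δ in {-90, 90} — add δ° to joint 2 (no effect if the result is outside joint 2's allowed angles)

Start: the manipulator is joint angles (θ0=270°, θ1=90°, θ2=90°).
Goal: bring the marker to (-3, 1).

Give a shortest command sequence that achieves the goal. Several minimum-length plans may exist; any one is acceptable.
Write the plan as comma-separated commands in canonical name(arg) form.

start: joint angles (θ0=270°, θ1=90°, θ2=90°)
1. rotate(2, -90) → joint angles (θ0=270°, θ1=90°, θ2=0°)
2. rotate(0, 180) → joint angles (θ0=90°, θ1=90°, θ2=0°)
minimal: 2 command(s), checked below 2.

rotate(2, -90), rotate(0, 180)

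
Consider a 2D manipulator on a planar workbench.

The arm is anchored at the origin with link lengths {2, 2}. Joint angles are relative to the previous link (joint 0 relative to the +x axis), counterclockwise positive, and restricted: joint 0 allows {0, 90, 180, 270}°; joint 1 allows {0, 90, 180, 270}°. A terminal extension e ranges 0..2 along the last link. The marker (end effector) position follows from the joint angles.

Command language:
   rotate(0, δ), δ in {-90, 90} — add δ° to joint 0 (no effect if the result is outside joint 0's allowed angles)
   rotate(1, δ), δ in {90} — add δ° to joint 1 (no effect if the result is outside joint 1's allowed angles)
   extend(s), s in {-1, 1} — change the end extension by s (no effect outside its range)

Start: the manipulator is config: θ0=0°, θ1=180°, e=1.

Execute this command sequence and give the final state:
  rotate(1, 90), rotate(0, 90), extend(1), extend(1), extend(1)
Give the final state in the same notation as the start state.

config: θ0=90°, θ1=270°, e=2

start: config: θ0=0°, θ1=180°, e=1
t=1 rotate(1, 90) ⇒ config: θ0=0°, θ1=270°, e=1
t=2 rotate(0, 90) ⇒ config: θ0=90°, θ1=270°, e=1
t=3 extend(1) ⇒ config: θ0=90°, θ1=270°, e=2
t=4 extend(1) ⇒ config: θ0=90°, θ1=270°, e=2
t=5 extend(1) ⇒ config: θ0=90°, θ1=270°, e=2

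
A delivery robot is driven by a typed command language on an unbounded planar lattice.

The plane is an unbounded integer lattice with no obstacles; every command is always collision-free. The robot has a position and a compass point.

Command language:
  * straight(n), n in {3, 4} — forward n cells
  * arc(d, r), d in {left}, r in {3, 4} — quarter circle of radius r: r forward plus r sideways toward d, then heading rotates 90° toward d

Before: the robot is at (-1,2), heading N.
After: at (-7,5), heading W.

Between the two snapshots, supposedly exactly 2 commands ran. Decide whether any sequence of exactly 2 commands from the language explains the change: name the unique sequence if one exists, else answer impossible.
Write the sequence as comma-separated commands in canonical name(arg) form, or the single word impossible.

arc(left, 3), straight(3)

key: cell and facing (now W) both changed — the 2 commands mix motion and turning
start: at (-1,2), heading N
1. arc(left, 3) → at (-4,5), heading W
2. straight(3) → at (-7,5), heading W
no other 2-command option fits: unique.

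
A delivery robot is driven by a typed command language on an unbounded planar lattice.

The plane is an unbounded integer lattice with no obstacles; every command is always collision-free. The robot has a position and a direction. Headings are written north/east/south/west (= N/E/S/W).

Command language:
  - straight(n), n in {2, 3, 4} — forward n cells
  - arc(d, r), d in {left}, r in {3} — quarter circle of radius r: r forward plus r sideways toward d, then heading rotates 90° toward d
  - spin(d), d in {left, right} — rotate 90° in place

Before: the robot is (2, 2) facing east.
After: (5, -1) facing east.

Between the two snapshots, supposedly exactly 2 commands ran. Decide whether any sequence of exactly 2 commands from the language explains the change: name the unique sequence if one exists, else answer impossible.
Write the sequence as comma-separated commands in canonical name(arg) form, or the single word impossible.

spin(right), arc(left, 3)

key: running arc(left, 3) before spin(right) would end elsewhere — order is forced
begin: (2, 2) facing east
t=1 spin(right) ⇒ (2, 2) facing south
t=2 arc(left, 3) ⇒ (5, -1) facing east
no rival 2-sequence matches.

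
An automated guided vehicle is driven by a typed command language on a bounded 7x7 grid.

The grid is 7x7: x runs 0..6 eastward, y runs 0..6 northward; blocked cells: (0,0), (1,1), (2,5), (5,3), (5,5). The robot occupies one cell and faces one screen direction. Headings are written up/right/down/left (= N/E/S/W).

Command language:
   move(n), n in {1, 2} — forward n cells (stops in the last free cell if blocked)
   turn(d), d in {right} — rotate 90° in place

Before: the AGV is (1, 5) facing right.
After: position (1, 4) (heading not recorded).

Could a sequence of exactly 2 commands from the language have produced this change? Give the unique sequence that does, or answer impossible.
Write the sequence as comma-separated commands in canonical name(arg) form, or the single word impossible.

turn(right), move(1)

key: running move(1) before turn(right) would end elsewhere — order is forced
t0: (1, 5) facing right
[1] after turn(right): (1, 5) facing down
[2] after move(1): (1, 4) facing down
uniquely the one of 9 2-step routes that fits.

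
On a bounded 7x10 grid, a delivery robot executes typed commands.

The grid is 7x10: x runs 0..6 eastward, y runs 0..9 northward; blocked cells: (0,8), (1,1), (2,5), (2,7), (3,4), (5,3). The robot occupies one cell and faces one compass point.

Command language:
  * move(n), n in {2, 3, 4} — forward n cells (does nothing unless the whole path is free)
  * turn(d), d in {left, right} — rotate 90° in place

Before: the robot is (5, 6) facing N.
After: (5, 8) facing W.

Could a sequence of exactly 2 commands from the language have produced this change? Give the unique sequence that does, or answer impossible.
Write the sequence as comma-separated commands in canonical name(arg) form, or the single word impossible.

move(2), turn(left)

key: running turn(left) before move(2) would end elsewhere — order is forced
start: (5, 6) facing N
1. move(2) → (5, 8) facing N
2. turn(left) → (5, 8) facing W
no rival 2-sequence matches.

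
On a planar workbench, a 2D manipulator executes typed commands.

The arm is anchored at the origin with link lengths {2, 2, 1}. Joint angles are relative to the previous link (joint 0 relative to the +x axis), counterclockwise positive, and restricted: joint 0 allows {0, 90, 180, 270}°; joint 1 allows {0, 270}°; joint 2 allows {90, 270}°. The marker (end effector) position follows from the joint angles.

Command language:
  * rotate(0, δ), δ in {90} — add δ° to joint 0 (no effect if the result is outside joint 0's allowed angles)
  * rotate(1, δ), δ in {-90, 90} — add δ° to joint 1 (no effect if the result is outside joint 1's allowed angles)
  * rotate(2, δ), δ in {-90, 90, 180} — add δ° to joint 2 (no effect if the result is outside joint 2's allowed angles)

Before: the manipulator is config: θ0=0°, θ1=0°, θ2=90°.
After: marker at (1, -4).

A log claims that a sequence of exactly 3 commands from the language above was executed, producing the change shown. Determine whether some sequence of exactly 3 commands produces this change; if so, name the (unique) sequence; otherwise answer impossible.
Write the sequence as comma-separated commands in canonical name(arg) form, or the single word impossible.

start: config: θ0=0°, θ1=0°, θ2=90°
step 1 (rotate(0, 90)): config: θ0=90°, θ1=0°, θ2=90°
step 2 (rotate(0, 90)): config: θ0=180°, θ1=0°, θ2=90°
step 3 (rotate(0, 90)): config: θ0=270°, θ1=0°, θ2=90°
all 216 alternatives checked — unique.

rotate(0, 90), rotate(0, 90), rotate(0, 90)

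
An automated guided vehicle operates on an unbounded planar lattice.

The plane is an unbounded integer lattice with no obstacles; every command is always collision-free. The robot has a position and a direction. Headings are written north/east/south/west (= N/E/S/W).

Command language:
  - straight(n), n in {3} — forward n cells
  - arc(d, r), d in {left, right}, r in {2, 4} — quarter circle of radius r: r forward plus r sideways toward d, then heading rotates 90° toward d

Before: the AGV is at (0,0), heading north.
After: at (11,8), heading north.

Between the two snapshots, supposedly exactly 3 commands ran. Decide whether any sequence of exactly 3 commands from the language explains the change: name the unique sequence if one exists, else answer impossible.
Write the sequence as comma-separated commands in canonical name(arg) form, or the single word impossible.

arc(right, 4), straight(3), arc(left, 4)

key: running arc(left, 4) before arc(right, 4) would end elsewhere — order is forced
start: at (0,0), heading north
step 1 (arc(right, 4)): at (4,4), heading east
step 2 (straight(3)): at (7,4), heading east
step 3 (arc(left, 4)): at (11,8), heading north
uniquely the one of 125 3-step routes that fits.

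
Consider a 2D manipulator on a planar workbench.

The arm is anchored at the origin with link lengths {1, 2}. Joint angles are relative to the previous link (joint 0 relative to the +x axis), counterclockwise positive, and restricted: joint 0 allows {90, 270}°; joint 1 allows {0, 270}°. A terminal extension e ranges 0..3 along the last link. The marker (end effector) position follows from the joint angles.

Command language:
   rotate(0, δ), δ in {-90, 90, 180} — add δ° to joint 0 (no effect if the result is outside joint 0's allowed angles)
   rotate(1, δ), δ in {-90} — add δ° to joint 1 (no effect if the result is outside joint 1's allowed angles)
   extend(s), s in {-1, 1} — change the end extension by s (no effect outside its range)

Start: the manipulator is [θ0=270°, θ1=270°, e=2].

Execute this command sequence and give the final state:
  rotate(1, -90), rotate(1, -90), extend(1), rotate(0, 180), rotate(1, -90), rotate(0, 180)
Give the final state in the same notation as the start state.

from: [θ0=270°, θ1=270°, e=2]
step 1 (rotate(1, -90)): [θ0=270°, θ1=270°, e=2]
step 2 (rotate(1, -90)): [θ0=270°, θ1=270°, e=2]
step 3 (extend(1)): [θ0=270°, θ1=270°, e=3]
step 4 (rotate(0, 180)): [θ0=90°, θ1=270°, e=3]
step 5 (rotate(1, -90)): [θ0=90°, θ1=270°, e=3]
step 6 (rotate(0, 180)): [θ0=270°, θ1=270°, e=3]

[θ0=270°, θ1=270°, e=3]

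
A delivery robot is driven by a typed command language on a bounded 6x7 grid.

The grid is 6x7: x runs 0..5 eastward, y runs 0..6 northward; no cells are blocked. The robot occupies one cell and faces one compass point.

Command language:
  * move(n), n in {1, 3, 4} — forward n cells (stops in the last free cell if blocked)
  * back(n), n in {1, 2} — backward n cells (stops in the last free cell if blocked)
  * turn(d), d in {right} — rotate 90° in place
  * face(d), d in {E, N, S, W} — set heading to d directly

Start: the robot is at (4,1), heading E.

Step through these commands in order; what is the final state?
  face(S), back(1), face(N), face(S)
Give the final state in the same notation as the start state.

start: at (4,1), heading E
1. face(S) → at (4,1), heading S
2. back(1) → at (4,2), heading S
3. face(N) → at (4,2), heading N
4. face(S) → at (4,2), heading S

at (4,2), heading S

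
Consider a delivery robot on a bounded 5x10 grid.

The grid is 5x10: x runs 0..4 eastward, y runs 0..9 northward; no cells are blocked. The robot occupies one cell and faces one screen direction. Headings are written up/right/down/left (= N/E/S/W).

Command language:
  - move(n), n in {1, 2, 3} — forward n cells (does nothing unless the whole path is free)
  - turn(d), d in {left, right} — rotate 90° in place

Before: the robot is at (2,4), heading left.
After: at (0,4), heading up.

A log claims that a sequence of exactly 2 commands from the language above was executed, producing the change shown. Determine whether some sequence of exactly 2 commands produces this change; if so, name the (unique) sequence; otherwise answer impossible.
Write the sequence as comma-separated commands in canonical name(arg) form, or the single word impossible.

move(2), turn(right)

key: running turn(right) before move(2) would end elsewhere — order is forced
initial: at (2,4), heading left
[1] after move(2): at (0,4), heading left
[2] after turn(right): at (0,4), heading up
uniquely the one of 25 2-step routes that fits.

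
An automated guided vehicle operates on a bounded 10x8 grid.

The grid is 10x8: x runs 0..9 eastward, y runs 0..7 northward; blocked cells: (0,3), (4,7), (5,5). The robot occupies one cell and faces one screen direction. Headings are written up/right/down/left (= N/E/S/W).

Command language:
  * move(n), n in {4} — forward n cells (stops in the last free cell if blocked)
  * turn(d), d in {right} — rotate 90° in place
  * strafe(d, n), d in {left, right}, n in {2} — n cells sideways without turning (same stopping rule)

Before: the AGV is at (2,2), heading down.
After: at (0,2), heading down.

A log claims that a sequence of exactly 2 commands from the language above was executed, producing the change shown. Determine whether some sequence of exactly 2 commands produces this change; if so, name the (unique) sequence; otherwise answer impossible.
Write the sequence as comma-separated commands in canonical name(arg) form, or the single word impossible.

key: still facing S at the end — nothing in the sequence rotates
from: at (2,2), heading down
t=1 strafe(right, 2) ⇒ at (0,2), heading down
t=2 strafe(right, 2) ⇒ at (0,2), heading down
no rival 2-sequence matches.

strafe(right, 2), strafe(right, 2)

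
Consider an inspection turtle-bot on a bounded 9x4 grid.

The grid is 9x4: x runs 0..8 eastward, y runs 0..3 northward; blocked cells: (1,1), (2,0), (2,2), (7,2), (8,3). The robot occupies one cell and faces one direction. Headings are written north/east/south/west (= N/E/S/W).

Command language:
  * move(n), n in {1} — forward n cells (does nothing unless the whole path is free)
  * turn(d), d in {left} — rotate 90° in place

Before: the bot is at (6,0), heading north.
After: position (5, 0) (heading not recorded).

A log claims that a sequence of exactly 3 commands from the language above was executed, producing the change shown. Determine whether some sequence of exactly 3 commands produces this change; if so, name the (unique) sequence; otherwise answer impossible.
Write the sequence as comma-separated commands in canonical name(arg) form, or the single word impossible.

initial: at (6,0), heading north
step 1 (turn(left)): at (6,0), heading west
step 2 (move(1)): at (5,0), heading west
step 3 (turn(left)): at (5,0), heading south
uniquely the one of 8 3-step routes that fits.

turn(left), move(1), turn(left)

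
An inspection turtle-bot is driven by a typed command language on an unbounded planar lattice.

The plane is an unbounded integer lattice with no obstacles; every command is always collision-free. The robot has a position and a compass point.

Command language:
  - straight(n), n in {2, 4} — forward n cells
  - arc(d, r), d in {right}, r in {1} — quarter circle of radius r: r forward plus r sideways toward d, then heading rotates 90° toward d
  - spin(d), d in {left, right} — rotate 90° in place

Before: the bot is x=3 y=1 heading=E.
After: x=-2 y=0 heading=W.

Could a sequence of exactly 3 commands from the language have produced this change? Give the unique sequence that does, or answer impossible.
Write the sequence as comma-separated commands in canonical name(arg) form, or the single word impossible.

spin(right), arc(right, 1), straight(4)

key: cell and facing (now W) both changed — the 3 commands mix motion and turning
t0: x=3 y=1 heading=E
[1] after spin(right): x=3 y=1 heading=S
[2] after arc(right, 1): x=2 y=0 heading=W
[3] after straight(4): x=-2 y=0 heading=W
uniquely the one of 125 3-step routes that fits.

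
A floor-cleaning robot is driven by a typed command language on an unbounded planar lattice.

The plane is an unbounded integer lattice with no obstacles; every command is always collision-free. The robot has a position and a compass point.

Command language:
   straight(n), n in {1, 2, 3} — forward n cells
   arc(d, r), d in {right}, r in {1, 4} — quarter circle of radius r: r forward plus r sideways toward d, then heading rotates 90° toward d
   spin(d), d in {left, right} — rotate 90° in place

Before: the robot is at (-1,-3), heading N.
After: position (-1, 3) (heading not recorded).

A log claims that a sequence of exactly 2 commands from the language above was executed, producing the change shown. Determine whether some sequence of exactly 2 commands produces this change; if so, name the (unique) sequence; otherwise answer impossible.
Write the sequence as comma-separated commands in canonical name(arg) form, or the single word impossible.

straight(3), straight(3)

t0: at (-1,-3), heading N
[1] after straight(3): at (-1,0), heading N
[2] after straight(3): at (-1,3), heading N
uniquely the one of 49 2-step routes that fits.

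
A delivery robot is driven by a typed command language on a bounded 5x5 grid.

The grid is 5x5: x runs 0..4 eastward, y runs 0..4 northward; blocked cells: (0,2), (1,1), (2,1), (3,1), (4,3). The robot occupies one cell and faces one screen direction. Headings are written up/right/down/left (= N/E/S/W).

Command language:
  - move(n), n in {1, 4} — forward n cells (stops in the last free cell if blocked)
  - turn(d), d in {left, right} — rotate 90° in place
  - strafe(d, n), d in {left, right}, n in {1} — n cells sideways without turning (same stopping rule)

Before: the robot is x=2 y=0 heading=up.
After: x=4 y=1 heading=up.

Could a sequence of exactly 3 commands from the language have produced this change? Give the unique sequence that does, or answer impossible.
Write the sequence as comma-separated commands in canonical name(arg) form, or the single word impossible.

key: heading stays N — no command in the sequence turns
start: x=2 y=0 heading=up
[1] after strafe(right, 1): x=3 y=0 heading=up
[2] after strafe(right, 1): x=4 y=0 heading=up
[3] after move(1): x=4 y=1 heading=up
no rival 3-sequence matches.

strafe(right, 1), strafe(right, 1), move(1)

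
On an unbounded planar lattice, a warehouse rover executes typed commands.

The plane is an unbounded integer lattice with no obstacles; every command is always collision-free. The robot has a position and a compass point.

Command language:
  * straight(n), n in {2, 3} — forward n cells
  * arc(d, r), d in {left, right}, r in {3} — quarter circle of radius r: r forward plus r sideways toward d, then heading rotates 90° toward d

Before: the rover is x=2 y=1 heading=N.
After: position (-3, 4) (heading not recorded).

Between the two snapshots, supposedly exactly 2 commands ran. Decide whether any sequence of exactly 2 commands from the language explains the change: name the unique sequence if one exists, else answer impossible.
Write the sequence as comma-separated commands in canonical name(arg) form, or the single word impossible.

arc(left, 3), straight(2)

key: order matters: swapping arc(left, 3) and straight(2) lands elsewhere
from: x=2 y=1 heading=N
t=1 arc(left, 3) ⇒ x=-1 y=4 heading=W
t=2 straight(2) ⇒ x=-3 y=4 heading=W
no rival 2-sequence matches.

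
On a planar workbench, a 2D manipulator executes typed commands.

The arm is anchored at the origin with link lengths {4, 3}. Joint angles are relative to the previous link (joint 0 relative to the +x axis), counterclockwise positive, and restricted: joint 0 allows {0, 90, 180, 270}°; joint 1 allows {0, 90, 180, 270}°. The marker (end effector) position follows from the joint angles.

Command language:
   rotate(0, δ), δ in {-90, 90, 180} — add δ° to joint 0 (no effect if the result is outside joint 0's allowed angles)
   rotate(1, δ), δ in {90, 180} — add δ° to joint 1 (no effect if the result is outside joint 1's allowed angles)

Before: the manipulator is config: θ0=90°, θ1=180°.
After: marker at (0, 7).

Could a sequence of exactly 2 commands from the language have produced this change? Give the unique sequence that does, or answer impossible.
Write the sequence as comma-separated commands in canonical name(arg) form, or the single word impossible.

rotate(1, 90), rotate(1, 90)

initial: config: θ0=90°, θ1=180°
step 1 (rotate(1, 90)): config: θ0=90°, θ1=270°
step 2 (rotate(1, 90)): config: θ0=90°, θ1=0°
no other 2-command option fits: unique.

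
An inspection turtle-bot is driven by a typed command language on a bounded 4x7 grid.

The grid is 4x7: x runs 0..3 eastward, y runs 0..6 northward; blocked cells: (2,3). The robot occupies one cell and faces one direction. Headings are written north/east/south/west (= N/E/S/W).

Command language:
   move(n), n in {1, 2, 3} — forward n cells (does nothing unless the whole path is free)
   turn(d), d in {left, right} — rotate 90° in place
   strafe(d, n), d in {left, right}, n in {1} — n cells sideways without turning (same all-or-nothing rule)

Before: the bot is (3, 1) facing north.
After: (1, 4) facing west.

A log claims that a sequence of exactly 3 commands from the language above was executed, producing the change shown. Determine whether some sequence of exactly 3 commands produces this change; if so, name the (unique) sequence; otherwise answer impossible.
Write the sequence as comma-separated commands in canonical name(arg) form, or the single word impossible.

move(3), turn(left), move(2)

key: position moved to (1,4) AND the heading swung to W — translation plus rotation needed
t0: (3, 1) facing north
[1] after move(3): (3, 4) facing north
[2] after turn(left): (3, 4) facing west
[3] after move(2): (1, 4) facing west
all 343 alternatives checked — unique.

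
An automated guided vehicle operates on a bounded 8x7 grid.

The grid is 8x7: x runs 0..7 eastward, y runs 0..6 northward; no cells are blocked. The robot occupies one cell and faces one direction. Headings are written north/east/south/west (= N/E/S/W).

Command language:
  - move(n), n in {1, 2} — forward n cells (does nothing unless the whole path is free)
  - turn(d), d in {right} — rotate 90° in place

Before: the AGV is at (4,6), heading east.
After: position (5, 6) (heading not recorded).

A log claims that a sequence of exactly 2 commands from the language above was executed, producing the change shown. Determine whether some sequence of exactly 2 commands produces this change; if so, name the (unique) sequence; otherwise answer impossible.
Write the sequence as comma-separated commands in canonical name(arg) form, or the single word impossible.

move(1), turn(right)

key: running turn(right) before move(1) would end elsewhere — order is forced
t0: at (4,6), heading east
[1] after move(1): at (5,6), heading east
[2] after turn(right): at (5,6), heading south
uniquely the one of 9 2-step routes that fits.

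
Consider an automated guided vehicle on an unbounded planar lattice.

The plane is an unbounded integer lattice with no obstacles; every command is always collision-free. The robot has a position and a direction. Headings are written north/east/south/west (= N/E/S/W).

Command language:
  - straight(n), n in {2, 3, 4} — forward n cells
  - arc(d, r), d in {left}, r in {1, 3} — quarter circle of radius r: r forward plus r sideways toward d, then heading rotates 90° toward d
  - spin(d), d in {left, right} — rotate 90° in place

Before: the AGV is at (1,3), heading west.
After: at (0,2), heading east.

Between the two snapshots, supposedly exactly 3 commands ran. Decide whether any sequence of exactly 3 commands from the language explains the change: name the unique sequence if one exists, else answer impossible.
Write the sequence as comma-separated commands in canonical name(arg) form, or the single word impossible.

straight(2), spin(left), arc(left, 1)

key: position moved to (0,2) AND the heading swung to E — translation plus rotation needed
t0: at (1,3), heading west
t=1 straight(2) ⇒ at (-1,3), heading west
t=2 spin(left) ⇒ at (-1,3), heading south
t=3 arc(left, 1) ⇒ at (0,2), heading east
all 343 alternatives checked — unique.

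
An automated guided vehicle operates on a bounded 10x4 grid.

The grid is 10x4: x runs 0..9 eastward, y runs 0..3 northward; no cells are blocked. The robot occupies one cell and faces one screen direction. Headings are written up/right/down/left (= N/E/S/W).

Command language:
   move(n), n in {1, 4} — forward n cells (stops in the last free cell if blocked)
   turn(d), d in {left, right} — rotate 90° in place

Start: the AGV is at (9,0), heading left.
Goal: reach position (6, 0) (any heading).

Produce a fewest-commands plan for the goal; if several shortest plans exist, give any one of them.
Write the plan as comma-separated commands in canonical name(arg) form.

start: at (9,0), heading left
t=1 move(1) ⇒ at (8,0), heading left
t=2 move(1) ⇒ at (7,0), heading left
t=3 move(1) ⇒ at (6,0), heading left
minimal: 3 command(s), checked below 3.

move(1), move(1), move(1)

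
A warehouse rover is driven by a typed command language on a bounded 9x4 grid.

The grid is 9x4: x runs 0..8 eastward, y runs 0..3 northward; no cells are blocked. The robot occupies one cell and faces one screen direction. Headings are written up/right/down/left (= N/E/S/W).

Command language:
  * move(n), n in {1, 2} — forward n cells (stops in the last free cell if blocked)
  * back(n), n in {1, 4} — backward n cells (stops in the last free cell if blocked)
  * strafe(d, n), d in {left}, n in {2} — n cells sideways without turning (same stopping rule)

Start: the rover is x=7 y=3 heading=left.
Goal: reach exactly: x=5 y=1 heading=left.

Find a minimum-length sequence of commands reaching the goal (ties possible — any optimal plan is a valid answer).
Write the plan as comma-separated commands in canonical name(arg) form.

move(2), strafe(left, 2)

t0: x=7 y=3 heading=left
t=1 move(2) ⇒ x=5 y=3 heading=left
t=2 strafe(left, 2) ⇒ x=5 y=1 heading=left
no 1-step plan works, so 2 is optimal.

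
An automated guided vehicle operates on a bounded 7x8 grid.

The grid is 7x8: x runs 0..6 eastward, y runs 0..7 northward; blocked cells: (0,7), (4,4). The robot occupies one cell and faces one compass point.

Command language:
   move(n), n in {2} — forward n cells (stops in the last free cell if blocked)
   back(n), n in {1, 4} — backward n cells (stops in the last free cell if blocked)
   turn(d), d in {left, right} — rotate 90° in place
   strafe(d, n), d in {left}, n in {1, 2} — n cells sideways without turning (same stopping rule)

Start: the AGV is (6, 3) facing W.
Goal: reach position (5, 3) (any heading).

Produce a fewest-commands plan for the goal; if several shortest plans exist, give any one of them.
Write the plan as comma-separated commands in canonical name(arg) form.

turn(right), strafe(left, 1)

start: (6, 3) facing W
[1] after turn(right): (6, 3) facing N
[2] after strafe(left, 1): (5, 3) facing N
minimal: 2 command(s), checked below 2.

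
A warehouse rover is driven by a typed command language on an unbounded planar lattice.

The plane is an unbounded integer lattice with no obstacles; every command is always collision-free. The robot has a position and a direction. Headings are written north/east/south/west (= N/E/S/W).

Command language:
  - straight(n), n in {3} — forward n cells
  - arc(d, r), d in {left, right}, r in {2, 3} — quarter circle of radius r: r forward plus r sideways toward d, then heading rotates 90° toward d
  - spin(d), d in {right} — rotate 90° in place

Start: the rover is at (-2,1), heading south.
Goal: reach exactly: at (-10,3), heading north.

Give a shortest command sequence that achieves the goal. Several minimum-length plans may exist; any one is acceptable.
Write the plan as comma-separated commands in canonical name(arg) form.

arc(right, 3), straight(3), arc(right, 2), straight(3)

t0: at (-2,1), heading south
[1] after arc(right, 3): at (-5,-2), heading west
[2] after straight(3): at (-8,-2), heading west
[3] after arc(right, 2): at (-10,0), heading north
[4] after straight(3): at (-10,3), heading north
shorter routes all fall short; 4 is best.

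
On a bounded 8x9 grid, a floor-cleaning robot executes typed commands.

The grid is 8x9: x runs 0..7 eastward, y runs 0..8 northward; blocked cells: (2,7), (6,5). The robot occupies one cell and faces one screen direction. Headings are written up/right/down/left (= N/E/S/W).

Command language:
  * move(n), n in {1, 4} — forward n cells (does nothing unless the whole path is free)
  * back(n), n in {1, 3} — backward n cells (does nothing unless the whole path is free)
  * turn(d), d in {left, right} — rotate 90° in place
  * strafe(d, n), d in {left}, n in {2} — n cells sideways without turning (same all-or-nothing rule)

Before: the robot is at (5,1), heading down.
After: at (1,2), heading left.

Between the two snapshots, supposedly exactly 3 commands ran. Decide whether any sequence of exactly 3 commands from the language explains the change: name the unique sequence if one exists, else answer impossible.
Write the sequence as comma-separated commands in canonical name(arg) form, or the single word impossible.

back(1), turn(right), move(4)

key: position moved to (1,2) AND the heading swung to W — translation plus rotation needed
begin: at (5,1), heading down
step 1 (back(1)): at (5,2), heading down
step 2 (turn(right)): at (5,2), heading left
step 3 (move(4)): at (1,2), heading left
uniquely the one of 343 3-step routes that fits.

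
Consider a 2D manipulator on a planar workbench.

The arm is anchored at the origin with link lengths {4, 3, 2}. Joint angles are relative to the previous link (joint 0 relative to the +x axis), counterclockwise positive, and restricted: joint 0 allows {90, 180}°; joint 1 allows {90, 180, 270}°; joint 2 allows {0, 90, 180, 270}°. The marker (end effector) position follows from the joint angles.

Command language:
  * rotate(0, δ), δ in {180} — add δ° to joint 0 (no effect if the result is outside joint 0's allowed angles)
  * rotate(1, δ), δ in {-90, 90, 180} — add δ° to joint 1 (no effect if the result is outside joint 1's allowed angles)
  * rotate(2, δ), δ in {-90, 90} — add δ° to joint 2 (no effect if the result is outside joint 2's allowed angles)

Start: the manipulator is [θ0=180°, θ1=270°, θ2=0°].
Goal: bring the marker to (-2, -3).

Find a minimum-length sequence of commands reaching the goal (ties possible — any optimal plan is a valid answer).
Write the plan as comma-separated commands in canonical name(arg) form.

rotate(2, 90), rotate(1, 180)

t0: [θ0=180°, θ1=270°, θ2=0°]
t=1 rotate(2, 90) ⇒ [θ0=180°, θ1=270°, θ2=90°]
t=2 rotate(1, 180) ⇒ [θ0=180°, θ1=90°, θ2=90°]
no 1-step plan works, so 2 is optimal.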